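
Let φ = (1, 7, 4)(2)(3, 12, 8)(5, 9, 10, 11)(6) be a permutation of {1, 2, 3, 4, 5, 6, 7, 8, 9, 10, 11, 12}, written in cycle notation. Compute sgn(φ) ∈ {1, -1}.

The cycle lengths are 4, 3, 3, 1, 1.
A cycle is odd iff its length is even; φ has 1 even-length cycle, so sgn(φ) = (−1)^1 and φ is odd.

-1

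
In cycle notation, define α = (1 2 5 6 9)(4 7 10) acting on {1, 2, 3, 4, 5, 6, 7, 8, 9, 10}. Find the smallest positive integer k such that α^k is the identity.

15

The cycle type of α is (5, 3, 1, 1).
The order is lcm(5, 3) = 15.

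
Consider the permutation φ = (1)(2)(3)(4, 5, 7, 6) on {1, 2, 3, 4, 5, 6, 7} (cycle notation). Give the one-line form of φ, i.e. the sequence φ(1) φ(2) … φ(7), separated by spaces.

Reading each image from the cycles: 1→1, 2→2, 3→3, 4→5, 5→7, 6→4, 7→6.
Listing these in domain order gives 1 2 3 5 7 4 6.

1 2 3 5 7 4 6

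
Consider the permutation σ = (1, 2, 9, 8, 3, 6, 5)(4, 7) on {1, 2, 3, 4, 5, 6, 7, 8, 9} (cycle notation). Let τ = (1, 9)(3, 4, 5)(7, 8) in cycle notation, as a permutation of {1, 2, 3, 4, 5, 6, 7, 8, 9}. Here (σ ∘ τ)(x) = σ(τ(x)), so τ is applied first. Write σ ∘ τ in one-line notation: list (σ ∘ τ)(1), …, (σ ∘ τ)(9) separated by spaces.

(σ ∘ τ)(x) = σ(τ(x)). Computing each image: σ(τ(1)) = σ(9) = 8, σ(τ(2)) = σ(2) = 9, σ(τ(3)) = σ(4) = 7, σ(τ(4)) = σ(5) = 1, σ(τ(5)) = σ(3) = 6, σ(τ(6)) = σ(6) = 5, σ(τ(7)) = σ(8) = 3, σ(τ(8)) = σ(7) = 4, σ(τ(9)) = σ(1) = 2.
Hence σ ∘ τ = [8 9 7 1 6 5 3 4 2].

8 9 7 1 6 5 3 4 2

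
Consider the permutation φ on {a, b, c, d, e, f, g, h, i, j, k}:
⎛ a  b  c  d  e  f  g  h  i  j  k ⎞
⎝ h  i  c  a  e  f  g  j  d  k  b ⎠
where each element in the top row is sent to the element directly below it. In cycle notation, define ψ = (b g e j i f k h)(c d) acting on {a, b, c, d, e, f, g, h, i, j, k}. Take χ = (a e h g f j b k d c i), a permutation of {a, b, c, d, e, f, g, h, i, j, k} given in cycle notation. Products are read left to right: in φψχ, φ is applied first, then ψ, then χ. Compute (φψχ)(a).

k

Chase a: φ(a) = h; ψ(h) = b; χ(b) = k. Hence (φψχ)(a) = k.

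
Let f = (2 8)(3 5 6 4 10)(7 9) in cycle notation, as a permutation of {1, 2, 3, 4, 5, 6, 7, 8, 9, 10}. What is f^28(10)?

10 lies in the 5-cycle (3 5 6 4 10).
Since the cycle has length 5, f^28 acts on it the same as f^3 (28 mod 5 = 3).
Advancing 3 steps from 10: 10 → 3 → 5 → 6.

6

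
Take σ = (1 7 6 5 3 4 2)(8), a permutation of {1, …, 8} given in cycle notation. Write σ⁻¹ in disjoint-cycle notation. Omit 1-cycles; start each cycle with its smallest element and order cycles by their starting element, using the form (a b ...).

If σ sends a → b within a cycle, σ⁻¹ sends b → a; equivalently, reverse each cycle.
Reversing each cycle of σ and rotating so the smallest element leads gives (1 2 4 3 5 6 7).

(1 2 4 3 5 6 7)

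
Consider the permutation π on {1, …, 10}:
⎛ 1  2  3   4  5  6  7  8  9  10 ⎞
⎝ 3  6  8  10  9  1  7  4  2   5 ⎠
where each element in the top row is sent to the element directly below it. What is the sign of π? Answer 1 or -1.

In disjoint-cycle form the cycle lengths are 9, 1.
A cycle of length ℓ contributes ℓ−1 transpositions, so π is a product of 8 transpositions — even.

1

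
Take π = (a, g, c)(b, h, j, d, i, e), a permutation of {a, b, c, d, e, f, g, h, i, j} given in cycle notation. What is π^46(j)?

b

j lies in the 6-cycle (b, h, j, d, i, e).
Since the cycle has length 6, π^46 acts on it the same as π^4 (46 mod 6 = 4).
Advancing 4 steps from j: j → d → i → e → b.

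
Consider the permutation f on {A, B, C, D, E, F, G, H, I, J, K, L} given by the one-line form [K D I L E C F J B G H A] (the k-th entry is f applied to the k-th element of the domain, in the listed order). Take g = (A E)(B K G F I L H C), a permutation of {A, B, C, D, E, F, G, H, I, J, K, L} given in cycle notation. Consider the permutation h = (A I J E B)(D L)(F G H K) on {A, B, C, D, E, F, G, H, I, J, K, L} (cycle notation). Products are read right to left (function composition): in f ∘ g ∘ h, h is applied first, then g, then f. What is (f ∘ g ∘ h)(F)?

C

Apply the permutations in order: h(F) = G, then g(G) = F, then f(F) = C. So (f ∘ g ∘ h)(F) = C.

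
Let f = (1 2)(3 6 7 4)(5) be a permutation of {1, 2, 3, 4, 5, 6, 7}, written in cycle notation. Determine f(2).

Within (1 2), 2 ↦ 1.

1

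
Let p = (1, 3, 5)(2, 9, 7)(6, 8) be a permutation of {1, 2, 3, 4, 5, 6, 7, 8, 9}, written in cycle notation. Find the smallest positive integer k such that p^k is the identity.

6

The disjoint cycles have lengths 3, 3, 2, 1.
Since disjoint cycles commute, ord(p) = lcm(3, 3, 2) = 6.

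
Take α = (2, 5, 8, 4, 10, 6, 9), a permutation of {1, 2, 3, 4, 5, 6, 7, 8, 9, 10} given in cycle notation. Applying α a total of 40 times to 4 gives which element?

5

4 lies in the 7-cycle (2, 5, 8, 4, 10, 6, 9).
Powers repeat with period 7 on this cycle, and 40 mod 7 = 5, so α^40(4) = α^5(4).
Stepping 5 places around the cycle: 4 → 10 → 6 → 9 → 2 → 5.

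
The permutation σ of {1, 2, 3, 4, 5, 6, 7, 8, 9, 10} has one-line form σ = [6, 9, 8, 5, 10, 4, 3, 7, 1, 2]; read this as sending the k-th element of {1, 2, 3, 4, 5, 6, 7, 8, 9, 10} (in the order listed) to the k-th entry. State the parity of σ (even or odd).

even

In disjoint-cycle form the cycle lengths are 7, 3.
A cycle is odd iff its length is even; σ has 0 even-length cycles, so sgn(σ) = (−1)^0 and σ is even.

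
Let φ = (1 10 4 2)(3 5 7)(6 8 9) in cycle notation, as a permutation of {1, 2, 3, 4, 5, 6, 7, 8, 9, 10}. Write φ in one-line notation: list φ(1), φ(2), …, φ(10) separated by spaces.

Image by image: 1→10, 2→1, 3→5, 4→2, 5→7, 6→8, 7→3, 8→9, 9→6, 10→4.
So the one-line form is 10 1 5 2 7 8 3 9 6 4.

10 1 5 2 7 8 3 9 6 4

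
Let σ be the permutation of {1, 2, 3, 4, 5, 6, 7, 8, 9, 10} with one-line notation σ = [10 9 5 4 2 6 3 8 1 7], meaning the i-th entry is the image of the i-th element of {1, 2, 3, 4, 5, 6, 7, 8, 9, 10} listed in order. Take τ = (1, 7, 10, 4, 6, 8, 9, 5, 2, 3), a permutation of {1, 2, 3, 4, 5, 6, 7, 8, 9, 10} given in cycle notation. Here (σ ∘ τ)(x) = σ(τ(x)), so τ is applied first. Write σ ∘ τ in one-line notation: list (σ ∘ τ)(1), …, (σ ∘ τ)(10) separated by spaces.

For each element, apply τ then σ: 1 → 7 → 3; 2 → 3 → 5; 3 → 1 → 10; 4 → 6 → 6; 5 → 2 → 9; 6 → 8 → 8; 7 → 10 → 7; 8 → 9 → 1; 9 → 5 → 2; 10 → 4 → 4.
Collecting the images, σ ∘ τ = [3 5 10 6 9 8 7 1 2 4].

3 5 10 6 9 8 7 1 2 4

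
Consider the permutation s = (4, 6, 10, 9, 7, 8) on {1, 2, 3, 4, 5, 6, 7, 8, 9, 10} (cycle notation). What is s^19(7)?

8

7 lies in the 6-cycle (4, 6, 10, 9, 7, 8).
On a 6-cycle, s^6 is the identity, so s^19 = s^1 there (19 ≡ 1 mod 6).
Stepping 1 place around the cycle: 7 → 8.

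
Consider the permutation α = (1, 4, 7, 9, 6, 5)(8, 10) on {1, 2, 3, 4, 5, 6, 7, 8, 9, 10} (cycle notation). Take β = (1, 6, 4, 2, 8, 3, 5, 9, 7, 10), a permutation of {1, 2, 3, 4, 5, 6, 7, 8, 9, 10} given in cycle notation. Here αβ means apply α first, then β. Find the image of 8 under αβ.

1

α(8) = 10, then β(10) = 1; composing gives (αβ)(8) = 1.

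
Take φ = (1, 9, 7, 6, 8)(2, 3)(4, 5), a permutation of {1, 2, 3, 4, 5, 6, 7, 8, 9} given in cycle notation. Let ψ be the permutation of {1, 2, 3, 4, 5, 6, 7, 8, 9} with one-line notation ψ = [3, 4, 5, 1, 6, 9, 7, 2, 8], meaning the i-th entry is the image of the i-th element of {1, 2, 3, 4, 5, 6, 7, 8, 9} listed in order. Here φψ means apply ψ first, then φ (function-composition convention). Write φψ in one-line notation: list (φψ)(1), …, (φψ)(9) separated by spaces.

For each element, apply ψ then φ: 1 → 3 → 2; 2 → 4 → 5; 3 → 5 → 4; 4 → 1 → 9; 5 → 6 → 8; 6 → 9 → 7; 7 → 7 → 6; 8 → 2 → 3; 9 → 8 → 1.
So φψ in one-line form is 2 5 4 9 8 7 6 3 1.

2 5 4 9 8 7 6 3 1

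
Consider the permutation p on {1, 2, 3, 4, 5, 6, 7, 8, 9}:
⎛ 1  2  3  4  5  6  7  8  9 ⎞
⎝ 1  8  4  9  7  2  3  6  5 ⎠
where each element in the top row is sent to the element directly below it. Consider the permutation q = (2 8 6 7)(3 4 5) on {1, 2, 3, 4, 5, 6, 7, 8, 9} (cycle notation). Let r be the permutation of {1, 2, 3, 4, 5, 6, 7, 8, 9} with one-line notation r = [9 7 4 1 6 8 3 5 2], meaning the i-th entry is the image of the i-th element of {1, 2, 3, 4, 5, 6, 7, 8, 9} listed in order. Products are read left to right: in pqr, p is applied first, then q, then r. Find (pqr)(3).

6

(pqr)(3) = r(q(p(3))). p(3) = 4, then q(4) = 5, then r(5) = 6, so the result is 6.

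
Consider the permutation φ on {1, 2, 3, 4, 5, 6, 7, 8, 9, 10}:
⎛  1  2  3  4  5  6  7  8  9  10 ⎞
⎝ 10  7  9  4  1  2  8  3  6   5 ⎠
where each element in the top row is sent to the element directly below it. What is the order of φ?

6

The disjoint-cycle form of φ has cycle lengths 6, 3, 1.
Since disjoint cycles commute, ord(φ) = lcm(6, 3) = 6.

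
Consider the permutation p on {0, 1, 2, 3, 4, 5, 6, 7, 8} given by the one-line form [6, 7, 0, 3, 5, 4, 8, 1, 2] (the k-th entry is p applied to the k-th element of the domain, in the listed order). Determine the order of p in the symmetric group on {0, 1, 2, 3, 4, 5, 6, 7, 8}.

4

Writing p as disjoint cycles, the cycle lengths are 4, 2, 2, 1.
Since disjoint cycles commute, ord(p) = lcm(4, 2, 2) = 4.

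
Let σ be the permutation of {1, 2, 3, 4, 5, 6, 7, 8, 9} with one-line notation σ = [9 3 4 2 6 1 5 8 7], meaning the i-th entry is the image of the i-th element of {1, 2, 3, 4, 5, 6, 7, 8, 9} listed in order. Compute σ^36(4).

4

Tracing 4 → 2 → … returns to 4 after 3 steps, so 4 lies in a 3-cycle (2, 3, 4).
Since the cycle has length 3, σ^36 acts on it the same as σ^0 (36 mod 3 = 0).
So σ^36(4) = 4.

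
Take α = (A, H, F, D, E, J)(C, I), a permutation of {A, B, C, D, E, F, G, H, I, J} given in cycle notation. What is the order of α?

The cycle type of α is (6, 2, 1, 1).
The order is lcm(6, 2) = 6.

6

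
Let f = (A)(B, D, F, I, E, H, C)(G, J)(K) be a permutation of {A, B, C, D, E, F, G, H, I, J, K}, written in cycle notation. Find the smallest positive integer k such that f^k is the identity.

14

The disjoint cycles have lengths 7, 2, 1, 1.
The order of f is the least common multiple of its cycle lengths: lcm(7, 2) = 14.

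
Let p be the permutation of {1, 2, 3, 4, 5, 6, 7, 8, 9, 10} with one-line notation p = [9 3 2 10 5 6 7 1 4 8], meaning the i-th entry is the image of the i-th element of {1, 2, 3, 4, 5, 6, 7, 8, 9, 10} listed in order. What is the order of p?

The disjoint-cycle form of p has cycle lengths 5, 2, 1, 1, 1.
The order is lcm(5, 2) = 10.

10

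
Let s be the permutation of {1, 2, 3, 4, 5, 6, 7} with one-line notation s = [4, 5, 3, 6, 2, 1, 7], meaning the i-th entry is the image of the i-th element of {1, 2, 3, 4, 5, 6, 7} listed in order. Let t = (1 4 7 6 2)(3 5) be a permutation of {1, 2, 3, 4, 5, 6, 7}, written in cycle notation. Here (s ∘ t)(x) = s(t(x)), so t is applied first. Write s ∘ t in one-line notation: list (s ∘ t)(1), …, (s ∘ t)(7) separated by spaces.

6 4 2 7 3 5 1

(s ∘ t)(x) = s(t(x)). Computing each image: s(t(1)) = s(4) = 6, s(t(2)) = s(1) = 4, s(t(3)) = s(5) = 2, s(t(4)) = s(7) = 7, s(t(5)) = s(3) = 3, s(t(6)) = s(2) = 5, s(t(7)) = s(6) = 1.
Hence s ∘ t = [6 4 2 7 3 5 1].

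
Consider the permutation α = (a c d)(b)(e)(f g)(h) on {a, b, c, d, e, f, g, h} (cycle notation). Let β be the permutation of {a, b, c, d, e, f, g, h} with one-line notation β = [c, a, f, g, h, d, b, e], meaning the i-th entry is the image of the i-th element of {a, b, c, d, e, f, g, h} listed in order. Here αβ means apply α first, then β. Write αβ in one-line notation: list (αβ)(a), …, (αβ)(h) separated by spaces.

(αβ)(x) = β(α(x)). Computing each image: β(α(a)) = β(c) = f, β(α(b)) = β(b) = a, β(α(c)) = β(d) = g, β(α(d)) = β(a) = c, β(α(e)) = β(e) = h, β(α(f)) = β(g) = b, β(α(g)) = β(f) = d, β(α(h)) = β(h) = e.
Hence αβ = [f a g c h b d e].

f a g c h b d e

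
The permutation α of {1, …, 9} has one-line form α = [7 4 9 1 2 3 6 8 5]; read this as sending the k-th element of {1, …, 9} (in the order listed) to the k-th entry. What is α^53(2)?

Tracing 2 → 4 → … returns to 2 after 8 steps, so 2 lies in an 8-cycle (1 7 6 3 9 5 2 4).
Since the cycle has length 8, α^53 acts on it the same as α^5 (53 mod 8 = 5).
Stepping 5 places around the cycle: 2 → 4 → 1 → 7 → 6 → 3.

3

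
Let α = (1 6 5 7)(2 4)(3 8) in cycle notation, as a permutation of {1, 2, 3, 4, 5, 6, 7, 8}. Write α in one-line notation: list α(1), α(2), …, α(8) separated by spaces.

6 4 8 2 7 5 1 3

Reading each image from the cycles: 1→6, 2→4, 3→8, 4→2, 5→7, 6→5, 7→1, 8→3.
So the one-line form is 6 4 8 2 7 5 1 3.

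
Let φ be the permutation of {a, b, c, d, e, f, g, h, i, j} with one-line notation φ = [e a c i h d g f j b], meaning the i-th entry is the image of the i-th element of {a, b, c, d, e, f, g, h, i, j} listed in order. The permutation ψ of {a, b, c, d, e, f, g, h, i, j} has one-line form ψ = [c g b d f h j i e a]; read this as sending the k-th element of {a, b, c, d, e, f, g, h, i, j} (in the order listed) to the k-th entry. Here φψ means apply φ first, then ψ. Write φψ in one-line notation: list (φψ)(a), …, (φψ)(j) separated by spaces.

(φψ)(x) = ψ(φ(x)). Computing each image: ψ(φ(a)) = ψ(e) = f, ψ(φ(b)) = ψ(a) = c, ψ(φ(c)) = ψ(c) = b, ψ(φ(d)) = ψ(i) = e, ψ(φ(e)) = ψ(h) = i, ψ(φ(f)) = ψ(d) = d, ψ(φ(g)) = ψ(g) = j, ψ(φ(h)) = ψ(f) = h, ψ(φ(i)) = ψ(j) = a, ψ(φ(j)) = ψ(b) = g.
Hence φψ = [f c b e i d j h a g].

f c b e i d j h a g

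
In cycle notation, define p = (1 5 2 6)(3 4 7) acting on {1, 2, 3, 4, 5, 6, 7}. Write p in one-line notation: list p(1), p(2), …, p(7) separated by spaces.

Reading each image from the cycles: 1→5, 2→6, 3→4, 4→7, 5→2, 6→1, 7→3.
So the one-line form is 5 6 4 7 2 1 3.

5 6 4 7 2 1 3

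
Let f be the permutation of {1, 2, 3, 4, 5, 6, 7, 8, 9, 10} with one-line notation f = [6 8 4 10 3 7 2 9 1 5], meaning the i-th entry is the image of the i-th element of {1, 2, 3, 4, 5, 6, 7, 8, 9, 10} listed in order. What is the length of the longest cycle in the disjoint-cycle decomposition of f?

6

Decomposing into disjoint cycles gives (1 6 7 2 8 9)(3 4 10 5); the longest has length 6.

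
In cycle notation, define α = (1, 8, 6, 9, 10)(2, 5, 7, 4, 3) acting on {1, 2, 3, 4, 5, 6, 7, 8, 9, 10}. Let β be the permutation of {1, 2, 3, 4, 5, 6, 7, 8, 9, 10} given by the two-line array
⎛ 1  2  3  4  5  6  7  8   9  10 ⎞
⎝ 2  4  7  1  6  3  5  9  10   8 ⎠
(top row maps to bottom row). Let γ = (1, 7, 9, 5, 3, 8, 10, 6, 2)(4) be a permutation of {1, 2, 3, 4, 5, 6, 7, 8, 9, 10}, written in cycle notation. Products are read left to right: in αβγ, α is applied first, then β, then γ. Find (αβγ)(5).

3

(αβγ)(5) = γ(β(α(5))). α(5) = 7, then β(7) = 5, then γ(5) = 3, so the result is 3.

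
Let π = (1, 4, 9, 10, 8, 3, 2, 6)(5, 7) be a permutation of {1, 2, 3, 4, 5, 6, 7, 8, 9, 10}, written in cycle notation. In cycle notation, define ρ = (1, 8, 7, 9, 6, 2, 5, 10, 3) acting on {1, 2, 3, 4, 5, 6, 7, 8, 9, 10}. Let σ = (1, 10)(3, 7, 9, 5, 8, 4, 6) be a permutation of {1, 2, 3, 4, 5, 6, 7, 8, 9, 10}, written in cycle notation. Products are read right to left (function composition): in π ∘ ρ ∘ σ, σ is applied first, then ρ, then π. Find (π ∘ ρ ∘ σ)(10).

Apply the permutations in order: σ(10) = 1, then ρ(1) = 8, then π(8) = 3. So (π ∘ ρ ∘ σ)(10) = 3.

3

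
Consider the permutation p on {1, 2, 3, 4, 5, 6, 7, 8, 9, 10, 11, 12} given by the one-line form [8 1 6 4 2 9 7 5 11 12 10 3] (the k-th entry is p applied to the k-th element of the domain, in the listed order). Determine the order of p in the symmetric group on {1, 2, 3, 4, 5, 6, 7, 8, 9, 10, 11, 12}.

The disjoint-cycle form of p has cycle lengths 6, 4, 1, 1.
The order is lcm(6, 4) = 12.

12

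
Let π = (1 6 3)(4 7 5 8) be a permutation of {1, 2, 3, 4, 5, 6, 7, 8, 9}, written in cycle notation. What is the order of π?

The cycle type of π is (4, 3, 1, 1).
The order of π is the least common multiple of its cycle lengths: lcm(4, 3) = 12.

12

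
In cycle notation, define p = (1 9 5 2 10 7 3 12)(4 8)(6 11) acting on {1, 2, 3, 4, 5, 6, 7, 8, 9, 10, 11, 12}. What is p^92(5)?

5 lies in the 8-cycle (1 9 5 2 10 7 3 12).
Since the cycle has length 8, p^92 acts on it the same as p^4 (92 mod 8 = 4).
Stepping 4 places around the cycle: 5 → 2 → 10 → 7 → 3.

3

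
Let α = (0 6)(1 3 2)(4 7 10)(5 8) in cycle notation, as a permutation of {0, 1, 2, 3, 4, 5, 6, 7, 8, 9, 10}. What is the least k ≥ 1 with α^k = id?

6

The cycle type of α is (3, 3, 2, 2, 1).
The order of α is the least common multiple of its cycle lengths: lcm(3, 3, 2, 2) = 6.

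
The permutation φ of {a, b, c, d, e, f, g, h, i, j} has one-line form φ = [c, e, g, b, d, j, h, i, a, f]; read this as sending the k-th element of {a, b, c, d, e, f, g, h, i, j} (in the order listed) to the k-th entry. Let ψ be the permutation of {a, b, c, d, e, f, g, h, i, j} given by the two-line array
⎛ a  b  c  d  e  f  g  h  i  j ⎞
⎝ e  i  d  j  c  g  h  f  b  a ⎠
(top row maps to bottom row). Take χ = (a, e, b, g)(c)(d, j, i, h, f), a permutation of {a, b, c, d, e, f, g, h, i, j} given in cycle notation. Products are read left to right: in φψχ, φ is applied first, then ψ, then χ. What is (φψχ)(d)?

Chase d: φ(d) = b; ψ(b) = i; χ(i) = h. Hence (φψχ)(d) = h.

h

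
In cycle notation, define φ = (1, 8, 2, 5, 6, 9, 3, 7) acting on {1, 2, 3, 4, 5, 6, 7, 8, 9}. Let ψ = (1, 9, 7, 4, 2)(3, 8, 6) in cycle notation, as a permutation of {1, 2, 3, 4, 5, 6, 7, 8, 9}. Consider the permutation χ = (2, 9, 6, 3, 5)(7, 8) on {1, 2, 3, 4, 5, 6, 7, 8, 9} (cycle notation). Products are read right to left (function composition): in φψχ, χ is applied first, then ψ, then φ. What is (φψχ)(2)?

Chase 2: χ(2) = 9; ψ(9) = 7; φ(7) = 1. Hence (φψχ)(2) = 1.

1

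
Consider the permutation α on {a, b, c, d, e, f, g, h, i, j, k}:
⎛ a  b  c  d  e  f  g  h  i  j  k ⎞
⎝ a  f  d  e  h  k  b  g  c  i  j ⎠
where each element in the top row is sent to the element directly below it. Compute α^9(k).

f

Tracing k → j → … returns to k after 10 steps, so k lies in a 10-cycle (b, f, k, j, i, c, d, e, h, g).
Stepping 9 places around the cycle: k → j → i → c → d → e → h → g → b → f.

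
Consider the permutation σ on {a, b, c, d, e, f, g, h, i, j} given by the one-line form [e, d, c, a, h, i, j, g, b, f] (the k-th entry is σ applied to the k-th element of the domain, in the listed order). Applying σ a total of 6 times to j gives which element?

e

Tracing j → f → … returns to j after 9 steps, so j lies in a 9-cycle (a, e, h, g, j, f, i, b, d).
Advancing 6 steps from j: j → f → i → b → d → a → e.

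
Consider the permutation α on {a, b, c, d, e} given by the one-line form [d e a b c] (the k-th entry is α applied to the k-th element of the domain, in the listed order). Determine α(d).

b

d is element number 4 of the domain, and entry number 4 of the one-line form is b, so α(d) = b.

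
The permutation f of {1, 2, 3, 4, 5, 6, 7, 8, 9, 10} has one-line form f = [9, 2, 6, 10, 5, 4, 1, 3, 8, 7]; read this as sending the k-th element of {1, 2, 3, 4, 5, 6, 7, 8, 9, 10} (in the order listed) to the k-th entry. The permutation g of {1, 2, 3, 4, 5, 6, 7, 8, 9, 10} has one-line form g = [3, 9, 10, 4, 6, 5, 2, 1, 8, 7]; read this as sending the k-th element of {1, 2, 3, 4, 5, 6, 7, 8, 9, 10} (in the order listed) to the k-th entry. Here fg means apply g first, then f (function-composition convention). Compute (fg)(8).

9

(fg)(8) = f(g(8)). g(8) = 1, then f(1) = 9. So (fg)(8) = 9.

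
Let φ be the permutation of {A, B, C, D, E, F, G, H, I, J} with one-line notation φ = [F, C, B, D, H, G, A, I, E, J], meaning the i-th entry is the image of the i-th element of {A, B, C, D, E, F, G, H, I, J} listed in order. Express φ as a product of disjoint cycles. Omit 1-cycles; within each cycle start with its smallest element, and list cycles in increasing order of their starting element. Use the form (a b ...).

(A F G)(B C)(E H I)

Start at A and follow images: A → F → G → A, giving the cycle (A F G).
Repeating from the next unused element and collecting all non-trivial cycles gives (A F G)(B C)(E H I).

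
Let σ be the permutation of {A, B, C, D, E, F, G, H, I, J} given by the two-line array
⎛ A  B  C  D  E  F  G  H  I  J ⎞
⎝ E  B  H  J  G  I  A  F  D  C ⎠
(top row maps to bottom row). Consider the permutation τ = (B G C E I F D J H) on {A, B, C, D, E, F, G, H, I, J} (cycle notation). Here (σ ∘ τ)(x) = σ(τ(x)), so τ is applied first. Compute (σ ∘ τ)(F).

J

(σ ∘ τ)(F) = σ(τ(F)). τ(F) = D, then σ(D) = J. So (σ ∘ τ)(F) = J.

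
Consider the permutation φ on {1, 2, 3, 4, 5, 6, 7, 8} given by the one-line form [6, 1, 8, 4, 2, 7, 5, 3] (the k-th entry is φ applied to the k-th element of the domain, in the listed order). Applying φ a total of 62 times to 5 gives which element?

Tracing 5 → 2 → … returns to 5 after 5 steps, so 5 lies in a 5-cycle (1 6 7 5 2).
Powers repeat with period 5 on this cycle, and 62 mod 5 = 2, so φ^62(5) = φ^2(5).
Advancing 2 steps from 5: 5 → 2 → 1.

1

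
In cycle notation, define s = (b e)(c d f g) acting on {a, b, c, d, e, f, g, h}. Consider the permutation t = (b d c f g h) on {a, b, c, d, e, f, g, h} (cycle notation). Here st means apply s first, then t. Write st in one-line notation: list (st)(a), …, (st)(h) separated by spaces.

a e c g d h f b

Chase each element through s then t: a → a → a; b → e → e; c → d → c; d → f → g; e → b → d; f → g → h; g → c → f; h → h → b.
Collecting the images, st = [a e c g d h f b].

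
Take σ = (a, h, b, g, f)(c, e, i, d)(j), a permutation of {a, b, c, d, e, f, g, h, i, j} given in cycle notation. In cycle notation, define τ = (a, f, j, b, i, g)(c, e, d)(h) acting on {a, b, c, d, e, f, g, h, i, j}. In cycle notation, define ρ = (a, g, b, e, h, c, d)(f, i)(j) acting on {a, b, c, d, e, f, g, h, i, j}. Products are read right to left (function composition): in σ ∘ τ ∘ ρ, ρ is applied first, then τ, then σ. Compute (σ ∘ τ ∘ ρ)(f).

f

Chase f: ρ(f) = i; τ(i) = g; σ(g) = f. Hence (σ ∘ τ ∘ ρ)(f) = f.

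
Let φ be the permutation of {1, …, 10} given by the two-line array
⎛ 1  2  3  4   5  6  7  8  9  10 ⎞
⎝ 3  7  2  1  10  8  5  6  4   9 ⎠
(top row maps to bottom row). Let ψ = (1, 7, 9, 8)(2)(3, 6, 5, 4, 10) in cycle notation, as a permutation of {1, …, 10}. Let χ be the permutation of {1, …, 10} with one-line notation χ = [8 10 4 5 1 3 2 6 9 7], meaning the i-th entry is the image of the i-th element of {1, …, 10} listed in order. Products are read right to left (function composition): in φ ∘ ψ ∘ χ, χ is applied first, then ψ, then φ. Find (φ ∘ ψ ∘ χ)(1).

3

Chase 1: χ(1) = 8; ψ(8) = 1; φ(1) = 3. Hence (φ ∘ ψ ∘ χ)(1) = 3.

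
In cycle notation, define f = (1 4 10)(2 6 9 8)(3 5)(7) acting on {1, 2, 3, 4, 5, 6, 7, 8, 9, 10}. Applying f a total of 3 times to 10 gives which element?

10

10 lies in the 3-cycle (1 4 10).
Powers repeat with period 3 on this cycle, and 3 mod 3 = 0, so f^3(10) = f^0(10).
So f^3(10) = 10.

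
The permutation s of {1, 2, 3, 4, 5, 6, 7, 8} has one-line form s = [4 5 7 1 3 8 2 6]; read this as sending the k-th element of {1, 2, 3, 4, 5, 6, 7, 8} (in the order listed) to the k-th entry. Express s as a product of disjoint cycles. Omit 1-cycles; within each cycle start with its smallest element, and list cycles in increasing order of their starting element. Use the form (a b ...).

(1 4)(2 5 3 7)(6 8)

From 1: 1 → 4 → 1, closing the cycle (1 4).
Repeating from the next unused element and collecting all non-trivial cycles gives (1 4)(2 5 3 7)(6 8).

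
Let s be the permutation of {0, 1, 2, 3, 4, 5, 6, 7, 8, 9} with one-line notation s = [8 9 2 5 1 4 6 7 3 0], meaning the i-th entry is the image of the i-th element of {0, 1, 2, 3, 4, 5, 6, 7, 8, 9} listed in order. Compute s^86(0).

Tracing 0 → 8 → … returns to 0 after 7 steps, so 0 lies in a 7-cycle (0 8 3 5 4 1 9).
Since the cycle has length 7, s^86 acts on it the same as s^2 (86 mod 7 = 2).
Stepping 2 places around the cycle: 0 → 8 → 3.

3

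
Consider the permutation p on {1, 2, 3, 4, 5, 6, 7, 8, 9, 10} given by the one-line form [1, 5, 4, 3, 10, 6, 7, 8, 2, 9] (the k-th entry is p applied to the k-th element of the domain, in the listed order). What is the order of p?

4

Decomposing into disjoint cycles gives cycle lengths 4, 2, 1, 1, 1, 1.
The order is lcm(4, 2) = 4.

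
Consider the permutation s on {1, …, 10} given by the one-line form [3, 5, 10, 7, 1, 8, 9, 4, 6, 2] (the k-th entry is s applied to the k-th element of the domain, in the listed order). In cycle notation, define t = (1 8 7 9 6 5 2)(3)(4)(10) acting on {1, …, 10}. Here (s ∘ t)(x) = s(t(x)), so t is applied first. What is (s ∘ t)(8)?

9

t(8) = 7, then s(7) = 9; composing gives (s ∘ t)(8) = 9.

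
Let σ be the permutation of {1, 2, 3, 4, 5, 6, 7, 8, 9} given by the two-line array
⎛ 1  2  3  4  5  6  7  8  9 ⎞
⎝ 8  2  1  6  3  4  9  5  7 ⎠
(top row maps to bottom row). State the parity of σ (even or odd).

odd

In disjoint-cycle form the cycle lengths are 4, 2, 2, 1.
A cycle is odd iff its length is even; σ has 3 even-length cycles, so sgn(σ) = (−1)^3 and σ is odd.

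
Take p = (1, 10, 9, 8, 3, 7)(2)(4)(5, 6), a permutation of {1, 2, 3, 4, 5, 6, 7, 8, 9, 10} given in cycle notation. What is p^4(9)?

9 lies in the 6-cycle (1, 10, 9, 8, 3, 7).
Stepping 4 places around the cycle: 9 → 8 → 3 → 7 → 1.

1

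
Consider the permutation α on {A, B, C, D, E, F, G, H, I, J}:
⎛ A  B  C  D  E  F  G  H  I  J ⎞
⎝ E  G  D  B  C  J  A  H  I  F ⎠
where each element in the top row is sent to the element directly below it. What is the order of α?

6

Decomposing into disjoint cycles gives cycle lengths 6, 2, 1, 1.
The order is lcm(6, 2) = 6.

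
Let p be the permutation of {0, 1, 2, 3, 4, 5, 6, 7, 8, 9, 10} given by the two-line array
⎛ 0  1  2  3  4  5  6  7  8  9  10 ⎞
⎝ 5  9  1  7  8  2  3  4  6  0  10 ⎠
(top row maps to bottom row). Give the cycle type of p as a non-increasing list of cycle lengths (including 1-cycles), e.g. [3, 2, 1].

[5, 5, 1]

The disjoint cycles are (0, 5, 2, 1, 9)(3, 7, 4, 8, 6)(10), with lengths 5, 5, 1 in non-increasing order.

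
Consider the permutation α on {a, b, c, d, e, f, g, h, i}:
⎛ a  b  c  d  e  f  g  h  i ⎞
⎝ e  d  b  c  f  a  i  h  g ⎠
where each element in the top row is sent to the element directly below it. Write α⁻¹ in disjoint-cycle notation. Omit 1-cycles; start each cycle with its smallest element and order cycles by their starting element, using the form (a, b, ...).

(a, f, e)(b, c, d)(g, i)

First write α in disjoint cycles: (a, e, f)(b, d, c)(g, i).
The inverse reverses every cycle; in canonical form, α⁻¹ = (a, f, e)(b, c, d)(g, i).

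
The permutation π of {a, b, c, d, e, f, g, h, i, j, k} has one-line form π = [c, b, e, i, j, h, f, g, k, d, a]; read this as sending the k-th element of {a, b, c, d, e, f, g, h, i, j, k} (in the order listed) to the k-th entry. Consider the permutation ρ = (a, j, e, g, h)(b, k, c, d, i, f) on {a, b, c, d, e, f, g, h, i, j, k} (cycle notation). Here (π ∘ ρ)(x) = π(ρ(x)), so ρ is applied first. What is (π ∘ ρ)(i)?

(π ∘ ρ)(i) = π(ρ(i)). ρ(i) = f, then π(f) = h. So (π ∘ ρ)(i) = h.

h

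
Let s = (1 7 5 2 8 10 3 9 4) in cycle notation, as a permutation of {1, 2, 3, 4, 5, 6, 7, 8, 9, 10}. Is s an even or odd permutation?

even

The cycle lengths are 9, 1.
A cycle is odd iff its length is even; s has 0 even-length cycles, so sgn(s) = (−1)^0 and s is even.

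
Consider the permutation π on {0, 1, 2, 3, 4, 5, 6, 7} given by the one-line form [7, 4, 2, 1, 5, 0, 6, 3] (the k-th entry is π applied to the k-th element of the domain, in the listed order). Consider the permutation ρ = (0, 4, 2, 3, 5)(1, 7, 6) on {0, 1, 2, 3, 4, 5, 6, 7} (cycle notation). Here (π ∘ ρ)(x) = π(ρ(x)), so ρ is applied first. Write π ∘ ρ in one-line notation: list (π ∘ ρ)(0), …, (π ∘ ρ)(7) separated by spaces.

5 3 1 0 2 7 4 6

For each element, apply ρ then π: 0 → 4 → 5; 1 → 7 → 3; 2 → 3 → 1; 3 → 5 → 0; 4 → 2 → 2; 5 → 0 → 7; 6 → 1 → 4; 7 → 6 → 6.
Collecting the images, π ∘ ρ = [5 3 1 0 2 7 4 6].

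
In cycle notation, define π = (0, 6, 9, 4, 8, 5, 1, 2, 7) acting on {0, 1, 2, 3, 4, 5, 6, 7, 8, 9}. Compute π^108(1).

1

1 lies in the 9-cycle (0, 6, 9, 4, 8, 5, 1, 2, 7).
Powers repeat with period 9 on this cycle, and 108 mod 9 = 0, so π^108(1) = π^0(1).
So π^108(1) = 1.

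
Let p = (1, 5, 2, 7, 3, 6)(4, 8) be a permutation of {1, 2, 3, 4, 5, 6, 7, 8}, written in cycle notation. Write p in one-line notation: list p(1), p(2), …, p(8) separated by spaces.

Reading each image from the cycles: 1→5, 2→7, 3→6, 4→8, 5→2, 6→1, 7→3, 8→4.
So the one-line form is 5 7 6 8 2 1 3 4.

5 7 6 8 2 1 3 4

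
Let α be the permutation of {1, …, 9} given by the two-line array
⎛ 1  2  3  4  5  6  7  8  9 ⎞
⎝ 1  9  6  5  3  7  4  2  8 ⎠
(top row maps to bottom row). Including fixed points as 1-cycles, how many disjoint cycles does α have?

3

The cycle decomposition is (1)(2 9 8)(3 6 7 4 5), which has 3 cycles (counting 1-cycles).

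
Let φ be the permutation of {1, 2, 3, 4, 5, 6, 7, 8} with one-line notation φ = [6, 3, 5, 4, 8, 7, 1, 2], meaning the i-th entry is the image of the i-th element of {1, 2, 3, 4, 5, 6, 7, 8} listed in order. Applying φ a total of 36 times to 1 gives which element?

Tracing 1 → 6 → … returns to 1 after 3 steps, so 1 lies in a 3-cycle (1, 6, 7).
Powers repeat with period 3 on this cycle, and 36 mod 3 = 0, so φ^36(1) = φ^0(1).
So φ^36(1) = 1.

1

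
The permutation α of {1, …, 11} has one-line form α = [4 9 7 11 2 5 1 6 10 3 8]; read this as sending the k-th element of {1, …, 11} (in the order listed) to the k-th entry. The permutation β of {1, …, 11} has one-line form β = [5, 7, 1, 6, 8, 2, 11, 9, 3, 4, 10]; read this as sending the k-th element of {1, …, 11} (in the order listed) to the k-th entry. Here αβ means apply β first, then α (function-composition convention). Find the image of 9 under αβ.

First apply β: β(9) = 3, then α(3) = 7. Thus (αβ)(9) = 7.

7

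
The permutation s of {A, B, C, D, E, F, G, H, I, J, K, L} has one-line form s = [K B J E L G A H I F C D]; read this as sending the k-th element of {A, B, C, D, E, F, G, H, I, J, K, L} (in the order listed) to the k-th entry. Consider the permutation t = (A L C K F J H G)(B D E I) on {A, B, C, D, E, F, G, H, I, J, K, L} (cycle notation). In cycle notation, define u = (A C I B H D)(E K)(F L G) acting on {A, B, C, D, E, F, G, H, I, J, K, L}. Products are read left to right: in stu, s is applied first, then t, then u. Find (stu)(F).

C

Apply the permutations in order: s(F) = G, then t(G) = A, then u(A) = C. So (stu)(F) = C.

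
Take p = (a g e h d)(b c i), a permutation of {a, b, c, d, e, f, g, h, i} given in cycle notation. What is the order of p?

15

The disjoint cycles have lengths 5, 3, 1.
The order of p is the least common multiple of its cycle lengths: lcm(5, 3) = 15.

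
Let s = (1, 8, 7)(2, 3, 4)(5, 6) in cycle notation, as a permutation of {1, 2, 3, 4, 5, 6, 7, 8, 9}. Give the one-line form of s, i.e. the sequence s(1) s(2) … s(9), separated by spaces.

8 3 4 2 6 5 1 7 9

Reading each image from the cycles: 1→8, 2→3, 3→4, 4→2, 5→6, 6→5, 7→1, 8→7, 9→9.
Listing these in domain order gives 8 3 4 2 6 5 1 7 9.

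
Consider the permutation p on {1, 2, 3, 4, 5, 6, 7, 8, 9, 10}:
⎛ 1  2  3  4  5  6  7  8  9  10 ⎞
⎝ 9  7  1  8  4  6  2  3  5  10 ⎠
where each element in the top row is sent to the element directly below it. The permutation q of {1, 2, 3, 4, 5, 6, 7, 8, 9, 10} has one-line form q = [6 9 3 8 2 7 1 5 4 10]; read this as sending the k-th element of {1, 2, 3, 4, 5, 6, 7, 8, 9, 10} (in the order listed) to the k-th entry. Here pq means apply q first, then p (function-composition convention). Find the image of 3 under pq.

(pq)(3) = p(q(3)). q(3) = 3, then p(3) = 1. So (pq)(3) = 1.

1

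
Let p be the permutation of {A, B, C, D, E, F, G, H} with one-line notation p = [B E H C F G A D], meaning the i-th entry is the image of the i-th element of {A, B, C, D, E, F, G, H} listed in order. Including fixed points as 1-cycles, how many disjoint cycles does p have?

2

The cycle decomposition is (A B E F G)(C H D), which has 2 cycles (counting 1-cycles).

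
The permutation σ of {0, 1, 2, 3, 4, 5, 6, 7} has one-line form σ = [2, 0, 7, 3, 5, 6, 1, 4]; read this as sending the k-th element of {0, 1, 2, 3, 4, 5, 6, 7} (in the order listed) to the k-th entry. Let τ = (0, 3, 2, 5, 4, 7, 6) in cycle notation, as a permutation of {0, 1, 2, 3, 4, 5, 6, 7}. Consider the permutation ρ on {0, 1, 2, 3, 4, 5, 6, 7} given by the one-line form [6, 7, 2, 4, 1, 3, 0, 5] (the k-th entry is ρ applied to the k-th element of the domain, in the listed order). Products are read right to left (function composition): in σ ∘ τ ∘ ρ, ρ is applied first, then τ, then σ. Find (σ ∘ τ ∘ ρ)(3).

4

Apply the permutations in order: ρ(3) = 4, then τ(4) = 7, then σ(7) = 4. So (σ ∘ τ ∘ ρ)(3) = 4.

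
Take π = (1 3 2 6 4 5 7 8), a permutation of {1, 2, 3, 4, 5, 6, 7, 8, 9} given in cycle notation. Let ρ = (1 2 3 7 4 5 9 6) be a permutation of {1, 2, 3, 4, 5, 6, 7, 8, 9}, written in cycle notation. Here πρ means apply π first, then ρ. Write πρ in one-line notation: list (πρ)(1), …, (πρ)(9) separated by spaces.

7 1 3 9 4 5 8 2 6

(πρ)(x) = ρ(π(x)). Computing each image: ρ(π(1)) = ρ(3) = 7, ρ(π(2)) = ρ(6) = 1, ρ(π(3)) = ρ(2) = 3, ρ(π(4)) = ρ(5) = 9, ρ(π(5)) = ρ(7) = 4, ρ(π(6)) = ρ(4) = 5, ρ(π(7)) = ρ(8) = 8, ρ(π(8)) = ρ(1) = 2, ρ(π(9)) = ρ(9) = 6.
Hence πρ = [7 1 3 9 4 5 8 2 6].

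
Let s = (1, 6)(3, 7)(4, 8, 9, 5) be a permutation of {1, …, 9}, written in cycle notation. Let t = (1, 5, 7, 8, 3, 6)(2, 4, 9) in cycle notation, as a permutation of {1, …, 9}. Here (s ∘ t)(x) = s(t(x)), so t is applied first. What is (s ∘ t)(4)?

5

t(4) = 9, then s(9) = 5; composing gives (s ∘ t)(4) = 5.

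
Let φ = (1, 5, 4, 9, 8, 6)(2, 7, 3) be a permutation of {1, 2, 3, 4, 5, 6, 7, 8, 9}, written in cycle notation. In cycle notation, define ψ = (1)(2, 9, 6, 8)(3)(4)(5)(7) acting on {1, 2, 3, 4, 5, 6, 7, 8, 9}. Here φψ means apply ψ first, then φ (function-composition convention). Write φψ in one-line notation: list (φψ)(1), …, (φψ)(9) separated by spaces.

5 8 2 9 4 6 3 7 1

(φψ)(x) = φ(ψ(x)). Computing each image: φ(ψ(1)) = φ(1) = 5, φ(ψ(2)) = φ(9) = 8, φ(ψ(3)) = φ(3) = 2, φ(ψ(4)) = φ(4) = 9, φ(ψ(5)) = φ(5) = 4, φ(ψ(6)) = φ(8) = 6, φ(ψ(7)) = φ(7) = 3, φ(ψ(8)) = φ(2) = 7, φ(ψ(9)) = φ(6) = 1.
Hence φψ = [5 8 2 9 4 6 3 7 1].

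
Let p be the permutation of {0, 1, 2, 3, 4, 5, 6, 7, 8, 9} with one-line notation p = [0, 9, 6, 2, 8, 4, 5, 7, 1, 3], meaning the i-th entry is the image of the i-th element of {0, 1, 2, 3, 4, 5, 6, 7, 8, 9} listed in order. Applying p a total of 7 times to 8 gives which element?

4

Tracing 8 → 1 → … returns to 8 after 8 steps, so 8 lies in an 8-cycle (1, 9, 3, 2, 6, 5, 4, 8).
Stepping 7 places around the cycle: 8 → 1 → 9 → 3 → 2 → 6 → 5 → 4.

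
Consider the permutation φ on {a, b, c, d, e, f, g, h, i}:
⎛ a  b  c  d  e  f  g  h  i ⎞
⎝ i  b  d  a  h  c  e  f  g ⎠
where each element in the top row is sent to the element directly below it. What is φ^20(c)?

Tracing c → d → … returns to c after 8 steps, so c lies in an 8-cycle (a i g e h f c d).
Powers repeat with period 8 on this cycle, and 20 mod 8 = 4, so φ^20(c) = φ^4(c).
Advancing 4 steps from c: c → d → a → i → g.

g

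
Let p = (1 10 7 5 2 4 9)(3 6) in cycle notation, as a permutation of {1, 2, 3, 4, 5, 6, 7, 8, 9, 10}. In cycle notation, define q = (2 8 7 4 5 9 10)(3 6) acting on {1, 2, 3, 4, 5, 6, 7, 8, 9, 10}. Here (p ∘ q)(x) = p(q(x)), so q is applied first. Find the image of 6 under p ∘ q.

(p ∘ q)(6) = p(q(6)). q(6) = 3, then p(3) = 6. So (p ∘ q)(6) = 6.

6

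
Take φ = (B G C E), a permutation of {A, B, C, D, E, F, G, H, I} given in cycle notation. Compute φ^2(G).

G lies in the 4-cycle (B G C E).
Stepping 2 places around the cycle: G → C → E.

E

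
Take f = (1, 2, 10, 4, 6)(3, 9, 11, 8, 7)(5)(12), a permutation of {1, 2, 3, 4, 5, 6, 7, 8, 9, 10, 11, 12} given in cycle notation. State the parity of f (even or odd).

even

The cycle lengths are 5, 5, 1, 1.
A cycle of length ℓ contributes ℓ−1 transpositions, so f is a product of 4 + 4 = 8 transpositions — even.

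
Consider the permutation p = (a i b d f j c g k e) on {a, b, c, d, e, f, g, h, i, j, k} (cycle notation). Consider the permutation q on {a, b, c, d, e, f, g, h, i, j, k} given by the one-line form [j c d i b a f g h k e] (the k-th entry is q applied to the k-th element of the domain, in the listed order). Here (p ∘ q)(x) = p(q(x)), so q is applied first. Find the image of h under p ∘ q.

k

q(h) = g, then p(g) = k; composing gives (p ∘ q)(h) = k.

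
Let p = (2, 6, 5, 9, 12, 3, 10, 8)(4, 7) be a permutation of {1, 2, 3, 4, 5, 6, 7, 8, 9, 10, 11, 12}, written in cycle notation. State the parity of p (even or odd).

The cycle lengths are 8, 2, 1, 1.
A cycle of length ℓ contributes ℓ−1 transpositions, so p is a product of 7 + 1 = 8 transpositions — even.

even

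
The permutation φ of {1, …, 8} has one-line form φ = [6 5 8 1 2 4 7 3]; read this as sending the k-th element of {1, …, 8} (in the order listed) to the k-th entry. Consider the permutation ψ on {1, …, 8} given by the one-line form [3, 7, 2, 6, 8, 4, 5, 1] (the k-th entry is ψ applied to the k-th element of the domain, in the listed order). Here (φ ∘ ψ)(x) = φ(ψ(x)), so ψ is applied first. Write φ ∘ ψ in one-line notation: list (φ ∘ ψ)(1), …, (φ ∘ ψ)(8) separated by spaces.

Chase each element through ψ then φ: 1 → 3 → 8; 2 → 7 → 7; 3 → 2 → 5; 4 → 6 → 4; 5 → 8 → 3; 6 → 4 → 1; 7 → 5 → 2; 8 → 1 → 6.
Collecting the images, φ ∘ ψ = [8 7 5 4 3 1 2 6].

8 7 5 4 3 1 2 6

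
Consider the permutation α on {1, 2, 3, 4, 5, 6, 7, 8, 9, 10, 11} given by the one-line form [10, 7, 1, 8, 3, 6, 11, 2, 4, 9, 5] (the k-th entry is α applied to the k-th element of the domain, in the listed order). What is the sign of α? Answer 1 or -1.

-1

In disjoint-cycle form the cycle lengths are 10, 1.
A cycle of length ℓ contributes ℓ−1 transpositions, so α is a product of 9 transpositions — odd.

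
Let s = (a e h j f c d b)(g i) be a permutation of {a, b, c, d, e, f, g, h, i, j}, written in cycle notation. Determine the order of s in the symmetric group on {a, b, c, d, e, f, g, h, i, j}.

8

The cycle type of s is (8, 2).
Since disjoint cycles commute, ord(s) = lcm(8, 2) = 8.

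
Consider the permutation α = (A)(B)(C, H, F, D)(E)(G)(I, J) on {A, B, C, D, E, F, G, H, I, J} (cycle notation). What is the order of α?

4

The disjoint cycles have lengths 4, 2, 1, 1, 1, 1.
The order is lcm(4, 2) = 4.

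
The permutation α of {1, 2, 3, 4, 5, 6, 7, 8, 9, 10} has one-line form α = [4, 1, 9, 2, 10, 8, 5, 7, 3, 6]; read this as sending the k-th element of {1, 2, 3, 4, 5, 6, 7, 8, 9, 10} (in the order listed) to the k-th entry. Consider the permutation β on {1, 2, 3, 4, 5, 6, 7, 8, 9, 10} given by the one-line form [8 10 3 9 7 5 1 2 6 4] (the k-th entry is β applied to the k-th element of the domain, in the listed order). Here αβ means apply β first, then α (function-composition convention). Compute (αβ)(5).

5

(αβ)(5) = α(β(5)). β(5) = 7, then α(7) = 5. So (αβ)(5) = 5.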